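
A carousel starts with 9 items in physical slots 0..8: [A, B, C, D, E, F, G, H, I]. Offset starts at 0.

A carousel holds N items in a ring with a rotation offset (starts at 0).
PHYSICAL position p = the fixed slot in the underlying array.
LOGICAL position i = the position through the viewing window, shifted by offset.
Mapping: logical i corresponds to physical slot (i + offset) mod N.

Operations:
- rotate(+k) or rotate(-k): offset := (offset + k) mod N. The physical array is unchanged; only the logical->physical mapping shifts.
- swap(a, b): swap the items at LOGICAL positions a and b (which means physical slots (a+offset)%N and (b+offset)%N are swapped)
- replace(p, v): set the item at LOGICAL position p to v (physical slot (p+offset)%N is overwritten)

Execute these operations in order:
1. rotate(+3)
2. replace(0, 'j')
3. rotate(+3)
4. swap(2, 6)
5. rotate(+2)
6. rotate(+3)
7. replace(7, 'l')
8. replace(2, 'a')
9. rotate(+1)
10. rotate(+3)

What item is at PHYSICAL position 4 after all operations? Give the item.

Answer: a

Derivation:
After op 1 (rotate(+3)): offset=3, physical=[A,B,C,D,E,F,G,H,I], logical=[D,E,F,G,H,I,A,B,C]
After op 2 (replace(0, 'j')): offset=3, physical=[A,B,C,j,E,F,G,H,I], logical=[j,E,F,G,H,I,A,B,C]
After op 3 (rotate(+3)): offset=6, physical=[A,B,C,j,E,F,G,H,I], logical=[G,H,I,A,B,C,j,E,F]
After op 4 (swap(2, 6)): offset=6, physical=[A,B,C,I,E,F,G,H,j], logical=[G,H,j,A,B,C,I,E,F]
After op 5 (rotate(+2)): offset=8, physical=[A,B,C,I,E,F,G,H,j], logical=[j,A,B,C,I,E,F,G,H]
After op 6 (rotate(+3)): offset=2, physical=[A,B,C,I,E,F,G,H,j], logical=[C,I,E,F,G,H,j,A,B]
After op 7 (replace(7, 'l')): offset=2, physical=[l,B,C,I,E,F,G,H,j], logical=[C,I,E,F,G,H,j,l,B]
After op 8 (replace(2, 'a')): offset=2, physical=[l,B,C,I,a,F,G,H,j], logical=[C,I,a,F,G,H,j,l,B]
After op 9 (rotate(+1)): offset=3, physical=[l,B,C,I,a,F,G,H,j], logical=[I,a,F,G,H,j,l,B,C]
After op 10 (rotate(+3)): offset=6, physical=[l,B,C,I,a,F,G,H,j], logical=[G,H,j,l,B,C,I,a,F]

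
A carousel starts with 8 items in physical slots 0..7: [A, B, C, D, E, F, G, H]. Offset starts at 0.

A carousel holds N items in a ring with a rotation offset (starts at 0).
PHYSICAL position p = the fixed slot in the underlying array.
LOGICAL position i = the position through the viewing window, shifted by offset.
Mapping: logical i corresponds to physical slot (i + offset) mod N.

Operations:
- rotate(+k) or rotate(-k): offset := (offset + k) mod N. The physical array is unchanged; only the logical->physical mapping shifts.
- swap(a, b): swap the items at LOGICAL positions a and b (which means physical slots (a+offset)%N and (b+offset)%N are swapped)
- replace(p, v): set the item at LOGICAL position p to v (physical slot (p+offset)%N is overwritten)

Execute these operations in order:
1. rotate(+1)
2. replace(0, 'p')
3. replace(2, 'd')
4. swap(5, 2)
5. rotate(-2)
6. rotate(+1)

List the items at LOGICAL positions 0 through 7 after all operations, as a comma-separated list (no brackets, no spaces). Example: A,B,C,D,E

Answer: A,p,C,G,E,F,d,H

Derivation:
After op 1 (rotate(+1)): offset=1, physical=[A,B,C,D,E,F,G,H], logical=[B,C,D,E,F,G,H,A]
After op 2 (replace(0, 'p')): offset=1, physical=[A,p,C,D,E,F,G,H], logical=[p,C,D,E,F,G,H,A]
After op 3 (replace(2, 'd')): offset=1, physical=[A,p,C,d,E,F,G,H], logical=[p,C,d,E,F,G,H,A]
After op 4 (swap(5, 2)): offset=1, physical=[A,p,C,G,E,F,d,H], logical=[p,C,G,E,F,d,H,A]
After op 5 (rotate(-2)): offset=7, physical=[A,p,C,G,E,F,d,H], logical=[H,A,p,C,G,E,F,d]
After op 6 (rotate(+1)): offset=0, physical=[A,p,C,G,E,F,d,H], logical=[A,p,C,G,E,F,d,H]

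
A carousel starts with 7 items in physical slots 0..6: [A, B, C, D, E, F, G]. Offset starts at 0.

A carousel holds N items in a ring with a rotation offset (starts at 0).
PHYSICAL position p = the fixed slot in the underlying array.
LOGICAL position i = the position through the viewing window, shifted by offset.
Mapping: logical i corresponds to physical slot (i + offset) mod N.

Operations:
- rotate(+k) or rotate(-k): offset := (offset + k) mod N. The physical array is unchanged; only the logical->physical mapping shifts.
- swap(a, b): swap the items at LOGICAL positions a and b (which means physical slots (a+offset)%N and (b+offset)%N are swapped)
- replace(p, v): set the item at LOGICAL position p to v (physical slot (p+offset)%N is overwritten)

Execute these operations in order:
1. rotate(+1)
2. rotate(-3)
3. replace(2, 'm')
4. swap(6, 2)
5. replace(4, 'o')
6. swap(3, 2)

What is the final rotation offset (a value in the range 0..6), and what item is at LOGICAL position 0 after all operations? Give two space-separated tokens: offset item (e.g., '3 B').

After op 1 (rotate(+1)): offset=1, physical=[A,B,C,D,E,F,G], logical=[B,C,D,E,F,G,A]
After op 2 (rotate(-3)): offset=5, physical=[A,B,C,D,E,F,G], logical=[F,G,A,B,C,D,E]
After op 3 (replace(2, 'm')): offset=5, physical=[m,B,C,D,E,F,G], logical=[F,G,m,B,C,D,E]
After op 4 (swap(6, 2)): offset=5, physical=[E,B,C,D,m,F,G], logical=[F,G,E,B,C,D,m]
After op 5 (replace(4, 'o')): offset=5, physical=[E,B,o,D,m,F,G], logical=[F,G,E,B,o,D,m]
After op 6 (swap(3, 2)): offset=5, physical=[B,E,o,D,m,F,G], logical=[F,G,B,E,o,D,m]

Answer: 5 F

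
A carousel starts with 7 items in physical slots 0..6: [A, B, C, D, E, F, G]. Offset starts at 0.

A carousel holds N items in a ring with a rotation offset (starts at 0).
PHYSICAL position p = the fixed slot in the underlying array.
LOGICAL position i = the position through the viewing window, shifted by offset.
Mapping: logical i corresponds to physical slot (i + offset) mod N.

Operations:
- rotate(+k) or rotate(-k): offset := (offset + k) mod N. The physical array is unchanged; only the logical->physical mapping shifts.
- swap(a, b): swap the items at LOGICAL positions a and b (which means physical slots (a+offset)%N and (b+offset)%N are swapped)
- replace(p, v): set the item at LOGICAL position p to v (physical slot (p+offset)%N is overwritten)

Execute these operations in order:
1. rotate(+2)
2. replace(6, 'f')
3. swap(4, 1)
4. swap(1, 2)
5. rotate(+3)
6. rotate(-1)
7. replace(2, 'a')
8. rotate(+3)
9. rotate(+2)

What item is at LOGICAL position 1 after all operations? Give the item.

Answer: E

Derivation:
After op 1 (rotate(+2)): offset=2, physical=[A,B,C,D,E,F,G], logical=[C,D,E,F,G,A,B]
After op 2 (replace(6, 'f')): offset=2, physical=[A,f,C,D,E,F,G], logical=[C,D,E,F,G,A,f]
After op 3 (swap(4, 1)): offset=2, physical=[A,f,C,G,E,F,D], logical=[C,G,E,F,D,A,f]
After op 4 (swap(1, 2)): offset=2, physical=[A,f,C,E,G,F,D], logical=[C,E,G,F,D,A,f]
After op 5 (rotate(+3)): offset=5, physical=[A,f,C,E,G,F,D], logical=[F,D,A,f,C,E,G]
After op 6 (rotate(-1)): offset=4, physical=[A,f,C,E,G,F,D], logical=[G,F,D,A,f,C,E]
After op 7 (replace(2, 'a')): offset=4, physical=[A,f,C,E,G,F,a], logical=[G,F,a,A,f,C,E]
After op 8 (rotate(+3)): offset=0, physical=[A,f,C,E,G,F,a], logical=[A,f,C,E,G,F,a]
After op 9 (rotate(+2)): offset=2, physical=[A,f,C,E,G,F,a], logical=[C,E,G,F,a,A,f]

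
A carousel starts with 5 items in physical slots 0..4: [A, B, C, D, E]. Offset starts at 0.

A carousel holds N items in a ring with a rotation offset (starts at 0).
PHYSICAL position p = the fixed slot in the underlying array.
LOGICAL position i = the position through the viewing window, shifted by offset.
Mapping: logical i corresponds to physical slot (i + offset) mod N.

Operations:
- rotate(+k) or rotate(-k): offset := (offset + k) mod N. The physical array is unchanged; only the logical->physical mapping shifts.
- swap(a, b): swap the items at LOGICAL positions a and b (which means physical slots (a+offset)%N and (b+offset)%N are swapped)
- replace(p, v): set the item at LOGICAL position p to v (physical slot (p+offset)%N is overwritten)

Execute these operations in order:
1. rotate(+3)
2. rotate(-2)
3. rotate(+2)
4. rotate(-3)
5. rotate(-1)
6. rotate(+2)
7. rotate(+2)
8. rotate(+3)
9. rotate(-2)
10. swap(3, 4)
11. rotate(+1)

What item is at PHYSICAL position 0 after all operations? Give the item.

Answer: A

Derivation:
After op 1 (rotate(+3)): offset=3, physical=[A,B,C,D,E], logical=[D,E,A,B,C]
After op 2 (rotate(-2)): offset=1, physical=[A,B,C,D,E], logical=[B,C,D,E,A]
After op 3 (rotate(+2)): offset=3, physical=[A,B,C,D,E], logical=[D,E,A,B,C]
After op 4 (rotate(-3)): offset=0, physical=[A,B,C,D,E], logical=[A,B,C,D,E]
After op 5 (rotate(-1)): offset=4, physical=[A,B,C,D,E], logical=[E,A,B,C,D]
After op 6 (rotate(+2)): offset=1, physical=[A,B,C,D,E], logical=[B,C,D,E,A]
After op 7 (rotate(+2)): offset=3, physical=[A,B,C,D,E], logical=[D,E,A,B,C]
After op 8 (rotate(+3)): offset=1, physical=[A,B,C,D,E], logical=[B,C,D,E,A]
After op 9 (rotate(-2)): offset=4, physical=[A,B,C,D,E], logical=[E,A,B,C,D]
After op 10 (swap(3, 4)): offset=4, physical=[A,B,D,C,E], logical=[E,A,B,D,C]
After op 11 (rotate(+1)): offset=0, physical=[A,B,D,C,E], logical=[A,B,D,C,E]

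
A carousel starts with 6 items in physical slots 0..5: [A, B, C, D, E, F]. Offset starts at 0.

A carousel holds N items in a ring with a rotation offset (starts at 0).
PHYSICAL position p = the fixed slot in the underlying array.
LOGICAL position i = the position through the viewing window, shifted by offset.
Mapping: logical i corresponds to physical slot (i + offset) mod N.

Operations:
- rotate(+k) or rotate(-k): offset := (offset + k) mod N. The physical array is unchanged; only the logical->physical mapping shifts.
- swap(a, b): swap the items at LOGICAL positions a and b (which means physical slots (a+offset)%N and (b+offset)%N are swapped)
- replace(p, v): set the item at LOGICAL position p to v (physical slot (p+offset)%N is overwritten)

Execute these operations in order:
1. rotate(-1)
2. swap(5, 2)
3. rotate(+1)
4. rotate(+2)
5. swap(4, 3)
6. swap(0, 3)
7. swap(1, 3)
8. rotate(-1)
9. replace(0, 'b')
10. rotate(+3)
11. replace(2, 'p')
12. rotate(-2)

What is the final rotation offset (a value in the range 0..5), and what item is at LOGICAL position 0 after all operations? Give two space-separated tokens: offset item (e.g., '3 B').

After op 1 (rotate(-1)): offset=5, physical=[A,B,C,D,E,F], logical=[F,A,B,C,D,E]
After op 2 (swap(5, 2)): offset=5, physical=[A,E,C,D,B,F], logical=[F,A,E,C,D,B]
After op 3 (rotate(+1)): offset=0, physical=[A,E,C,D,B,F], logical=[A,E,C,D,B,F]
After op 4 (rotate(+2)): offset=2, physical=[A,E,C,D,B,F], logical=[C,D,B,F,A,E]
After op 5 (swap(4, 3)): offset=2, physical=[F,E,C,D,B,A], logical=[C,D,B,A,F,E]
After op 6 (swap(0, 3)): offset=2, physical=[F,E,A,D,B,C], logical=[A,D,B,C,F,E]
After op 7 (swap(1, 3)): offset=2, physical=[F,E,A,C,B,D], logical=[A,C,B,D,F,E]
After op 8 (rotate(-1)): offset=1, physical=[F,E,A,C,B,D], logical=[E,A,C,B,D,F]
After op 9 (replace(0, 'b')): offset=1, physical=[F,b,A,C,B,D], logical=[b,A,C,B,D,F]
After op 10 (rotate(+3)): offset=4, physical=[F,b,A,C,B,D], logical=[B,D,F,b,A,C]
After op 11 (replace(2, 'p')): offset=4, physical=[p,b,A,C,B,D], logical=[B,D,p,b,A,C]
After op 12 (rotate(-2)): offset=2, physical=[p,b,A,C,B,D], logical=[A,C,B,D,p,b]

Answer: 2 A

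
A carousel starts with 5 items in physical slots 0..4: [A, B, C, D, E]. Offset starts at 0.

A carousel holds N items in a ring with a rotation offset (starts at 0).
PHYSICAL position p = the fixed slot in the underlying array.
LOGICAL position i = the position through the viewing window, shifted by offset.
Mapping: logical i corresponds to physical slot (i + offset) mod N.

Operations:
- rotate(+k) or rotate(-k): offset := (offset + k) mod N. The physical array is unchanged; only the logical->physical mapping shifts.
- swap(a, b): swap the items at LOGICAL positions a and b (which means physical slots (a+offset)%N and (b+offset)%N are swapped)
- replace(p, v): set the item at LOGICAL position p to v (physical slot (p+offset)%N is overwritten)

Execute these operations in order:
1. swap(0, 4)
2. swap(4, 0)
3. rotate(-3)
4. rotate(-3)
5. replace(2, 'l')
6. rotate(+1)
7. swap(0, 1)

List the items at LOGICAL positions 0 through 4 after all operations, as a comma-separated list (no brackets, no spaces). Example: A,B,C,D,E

Answer: l,A,C,D,E

Derivation:
After op 1 (swap(0, 4)): offset=0, physical=[E,B,C,D,A], logical=[E,B,C,D,A]
After op 2 (swap(4, 0)): offset=0, physical=[A,B,C,D,E], logical=[A,B,C,D,E]
After op 3 (rotate(-3)): offset=2, physical=[A,B,C,D,E], logical=[C,D,E,A,B]
After op 4 (rotate(-3)): offset=4, physical=[A,B,C,D,E], logical=[E,A,B,C,D]
After op 5 (replace(2, 'l')): offset=4, physical=[A,l,C,D,E], logical=[E,A,l,C,D]
After op 6 (rotate(+1)): offset=0, physical=[A,l,C,D,E], logical=[A,l,C,D,E]
After op 7 (swap(0, 1)): offset=0, physical=[l,A,C,D,E], logical=[l,A,C,D,E]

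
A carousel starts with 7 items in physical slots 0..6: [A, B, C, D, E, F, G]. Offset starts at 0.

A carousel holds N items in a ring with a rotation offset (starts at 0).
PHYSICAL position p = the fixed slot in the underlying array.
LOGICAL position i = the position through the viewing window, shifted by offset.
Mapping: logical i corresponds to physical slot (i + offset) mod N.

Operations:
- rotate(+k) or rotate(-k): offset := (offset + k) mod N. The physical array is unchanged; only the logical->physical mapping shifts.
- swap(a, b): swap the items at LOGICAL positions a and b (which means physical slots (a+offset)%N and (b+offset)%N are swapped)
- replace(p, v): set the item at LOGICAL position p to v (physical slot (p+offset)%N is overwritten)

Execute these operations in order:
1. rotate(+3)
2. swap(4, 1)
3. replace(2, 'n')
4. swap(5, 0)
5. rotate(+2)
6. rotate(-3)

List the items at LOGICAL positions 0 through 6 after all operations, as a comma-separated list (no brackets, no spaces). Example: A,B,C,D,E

After op 1 (rotate(+3)): offset=3, physical=[A,B,C,D,E,F,G], logical=[D,E,F,G,A,B,C]
After op 2 (swap(4, 1)): offset=3, physical=[E,B,C,D,A,F,G], logical=[D,A,F,G,E,B,C]
After op 3 (replace(2, 'n')): offset=3, physical=[E,B,C,D,A,n,G], logical=[D,A,n,G,E,B,C]
After op 4 (swap(5, 0)): offset=3, physical=[E,D,C,B,A,n,G], logical=[B,A,n,G,E,D,C]
After op 5 (rotate(+2)): offset=5, physical=[E,D,C,B,A,n,G], logical=[n,G,E,D,C,B,A]
After op 6 (rotate(-3)): offset=2, physical=[E,D,C,B,A,n,G], logical=[C,B,A,n,G,E,D]

Answer: C,B,A,n,G,E,D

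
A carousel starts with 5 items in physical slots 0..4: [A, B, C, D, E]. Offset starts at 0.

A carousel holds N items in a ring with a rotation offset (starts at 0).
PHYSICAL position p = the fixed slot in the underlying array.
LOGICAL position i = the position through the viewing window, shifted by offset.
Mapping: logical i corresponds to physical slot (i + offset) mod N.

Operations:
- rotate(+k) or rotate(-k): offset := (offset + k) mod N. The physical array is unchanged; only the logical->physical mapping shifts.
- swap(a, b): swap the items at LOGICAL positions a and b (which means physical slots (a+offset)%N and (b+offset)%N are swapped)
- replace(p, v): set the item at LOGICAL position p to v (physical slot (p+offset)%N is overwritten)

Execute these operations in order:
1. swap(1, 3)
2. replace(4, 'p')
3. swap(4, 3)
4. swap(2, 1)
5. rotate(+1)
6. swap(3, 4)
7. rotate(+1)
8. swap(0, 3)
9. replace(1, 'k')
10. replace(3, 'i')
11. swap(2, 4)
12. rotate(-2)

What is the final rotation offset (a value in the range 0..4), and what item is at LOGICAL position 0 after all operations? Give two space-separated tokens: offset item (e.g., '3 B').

Answer: 0 i

Derivation:
After op 1 (swap(1, 3)): offset=0, physical=[A,D,C,B,E], logical=[A,D,C,B,E]
After op 2 (replace(4, 'p')): offset=0, physical=[A,D,C,B,p], logical=[A,D,C,B,p]
After op 3 (swap(4, 3)): offset=0, physical=[A,D,C,p,B], logical=[A,D,C,p,B]
After op 4 (swap(2, 1)): offset=0, physical=[A,C,D,p,B], logical=[A,C,D,p,B]
After op 5 (rotate(+1)): offset=1, physical=[A,C,D,p,B], logical=[C,D,p,B,A]
After op 6 (swap(3, 4)): offset=1, physical=[B,C,D,p,A], logical=[C,D,p,A,B]
After op 7 (rotate(+1)): offset=2, physical=[B,C,D,p,A], logical=[D,p,A,B,C]
After op 8 (swap(0, 3)): offset=2, physical=[D,C,B,p,A], logical=[B,p,A,D,C]
After op 9 (replace(1, 'k')): offset=2, physical=[D,C,B,k,A], logical=[B,k,A,D,C]
After op 10 (replace(3, 'i')): offset=2, physical=[i,C,B,k,A], logical=[B,k,A,i,C]
After op 11 (swap(2, 4)): offset=2, physical=[i,A,B,k,C], logical=[B,k,C,i,A]
After op 12 (rotate(-2)): offset=0, physical=[i,A,B,k,C], logical=[i,A,B,k,C]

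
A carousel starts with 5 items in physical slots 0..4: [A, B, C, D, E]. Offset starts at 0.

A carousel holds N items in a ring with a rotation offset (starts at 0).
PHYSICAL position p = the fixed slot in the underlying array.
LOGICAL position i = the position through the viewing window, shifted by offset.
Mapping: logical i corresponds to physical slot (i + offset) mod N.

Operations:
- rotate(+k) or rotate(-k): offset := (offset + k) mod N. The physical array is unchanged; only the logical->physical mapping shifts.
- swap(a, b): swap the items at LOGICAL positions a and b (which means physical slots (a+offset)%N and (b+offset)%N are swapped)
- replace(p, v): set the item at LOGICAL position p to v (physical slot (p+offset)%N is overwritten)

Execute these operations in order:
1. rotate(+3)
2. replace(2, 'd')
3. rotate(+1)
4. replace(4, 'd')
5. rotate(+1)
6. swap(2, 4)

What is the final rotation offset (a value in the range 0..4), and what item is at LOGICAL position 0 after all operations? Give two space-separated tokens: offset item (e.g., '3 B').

After op 1 (rotate(+3)): offset=3, physical=[A,B,C,D,E], logical=[D,E,A,B,C]
After op 2 (replace(2, 'd')): offset=3, physical=[d,B,C,D,E], logical=[D,E,d,B,C]
After op 3 (rotate(+1)): offset=4, physical=[d,B,C,D,E], logical=[E,d,B,C,D]
After op 4 (replace(4, 'd')): offset=4, physical=[d,B,C,d,E], logical=[E,d,B,C,d]
After op 5 (rotate(+1)): offset=0, physical=[d,B,C,d,E], logical=[d,B,C,d,E]
After op 6 (swap(2, 4)): offset=0, physical=[d,B,E,d,C], logical=[d,B,E,d,C]

Answer: 0 d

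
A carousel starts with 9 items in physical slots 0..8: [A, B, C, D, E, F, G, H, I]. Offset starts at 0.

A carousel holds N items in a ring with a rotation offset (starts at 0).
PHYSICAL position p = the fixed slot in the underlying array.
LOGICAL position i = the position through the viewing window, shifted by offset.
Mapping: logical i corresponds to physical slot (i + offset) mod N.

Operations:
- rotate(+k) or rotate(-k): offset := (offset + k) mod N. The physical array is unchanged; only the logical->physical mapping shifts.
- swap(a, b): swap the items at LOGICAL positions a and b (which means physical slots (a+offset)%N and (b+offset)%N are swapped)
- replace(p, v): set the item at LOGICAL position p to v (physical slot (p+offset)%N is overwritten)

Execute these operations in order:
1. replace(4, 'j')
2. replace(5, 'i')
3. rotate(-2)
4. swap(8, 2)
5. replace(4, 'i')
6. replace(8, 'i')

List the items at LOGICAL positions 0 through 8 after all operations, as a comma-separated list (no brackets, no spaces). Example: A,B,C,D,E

After op 1 (replace(4, 'j')): offset=0, physical=[A,B,C,D,j,F,G,H,I], logical=[A,B,C,D,j,F,G,H,I]
After op 2 (replace(5, 'i')): offset=0, physical=[A,B,C,D,j,i,G,H,I], logical=[A,B,C,D,j,i,G,H,I]
After op 3 (rotate(-2)): offset=7, physical=[A,B,C,D,j,i,G,H,I], logical=[H,I,A,B,C,D,j,i,G]
After op 4 (swap(8, 2)): offset=7, physical=[G,B,C,D,j,i,A,H,I], logical=[H,I,G,B,C,D,j,i,A]
After op 5 (replace(4, 'i')): offset=7, physical=[G,B,i,D,j,i,A,H,I], logical=[H,I,G,B,i,D,j,i,A]
After op 6 (replace(8, 'i')): offset=7, physical=[G,B,i,D,j,i,i,H,I], logical=[H,I,G,B,i,D,j,i,i]

Answer: H,I,G,B,i,D,j,i,i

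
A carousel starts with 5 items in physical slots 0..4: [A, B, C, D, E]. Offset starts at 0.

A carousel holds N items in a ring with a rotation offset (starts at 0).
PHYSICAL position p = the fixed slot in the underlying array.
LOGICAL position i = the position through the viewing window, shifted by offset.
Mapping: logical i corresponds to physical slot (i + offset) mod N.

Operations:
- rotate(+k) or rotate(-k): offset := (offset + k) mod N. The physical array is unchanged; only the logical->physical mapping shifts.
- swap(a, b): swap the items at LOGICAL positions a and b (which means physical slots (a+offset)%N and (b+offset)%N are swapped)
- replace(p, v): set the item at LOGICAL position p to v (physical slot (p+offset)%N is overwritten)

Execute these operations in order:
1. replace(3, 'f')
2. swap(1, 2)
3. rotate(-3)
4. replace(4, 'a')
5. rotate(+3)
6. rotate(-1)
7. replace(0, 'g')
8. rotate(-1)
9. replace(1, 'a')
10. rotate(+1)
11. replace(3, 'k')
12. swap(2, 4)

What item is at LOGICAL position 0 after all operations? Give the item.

Answer: a

Derivation:
After op 1 (replace(3, 'f')): offset=0, physical=[A,B,C,f,E], logical=[A,B,C,f,E]
After op 2 (swap(1, 2)): offset=0, physical=[A,C,B,f,E], logical=[A,C,B,f,E]
After op 3 (rotate(-3)): offset=2, physical=[A,C,B,f,E], logical=[B,f,E,A,C]
After op 4 (replace(4, 'a')): offset=2, physical=[A,a,B,f,E], logical=[B,f,E,A,a]
After op 5 (rotate(+3)): offset=0, physical=[A,a,B,f,E], logical=[A,a,B,f,E]
After op 6 (rotate(-1)): offset=4, physical=[A,a,B,f,E], logical=[E,A,a,B,f]
After op 7 (replace(0, 'g')): offset=4, physical=[A,a,B,f,g], logical=[g,A,a,B,f]
After op 8 (rotate(-1)): offset=3, physical=[A,a,B,f,g], logical=[f,g,A,a,B]
After op 9 (replace(1, 'a')): offset=3, physical=[A,a,B,f,a], logical=[f,a,A,a,B]
After op 10 (rotate(+1)): offset=4, physical=[A,a,B,f,a], logical=[a,A,a,B,f]
After op 11 (replace(3, 'k')): offset=4, physical=[A,a,k,f,a], logical=[a,A,a,k,f]
After op 12 (swap(2, 4)): offset=4, physical=[A,f,k,a,a], logical=[a,A,f,k,a]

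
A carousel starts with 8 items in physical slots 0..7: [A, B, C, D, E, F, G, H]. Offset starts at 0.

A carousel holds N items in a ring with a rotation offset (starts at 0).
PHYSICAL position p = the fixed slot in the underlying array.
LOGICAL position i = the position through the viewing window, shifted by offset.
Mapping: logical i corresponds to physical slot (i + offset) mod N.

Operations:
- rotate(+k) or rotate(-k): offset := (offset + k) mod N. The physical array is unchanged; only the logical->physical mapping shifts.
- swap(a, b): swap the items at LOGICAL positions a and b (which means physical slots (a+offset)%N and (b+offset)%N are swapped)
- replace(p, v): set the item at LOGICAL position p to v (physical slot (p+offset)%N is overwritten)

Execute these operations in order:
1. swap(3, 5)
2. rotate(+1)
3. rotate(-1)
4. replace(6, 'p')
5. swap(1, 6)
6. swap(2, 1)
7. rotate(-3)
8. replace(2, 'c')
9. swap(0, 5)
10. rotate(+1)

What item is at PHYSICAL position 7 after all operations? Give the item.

After op 1 (swap(3, 5)): offset=0, physical=[A,B,C,F,E,D,G,H], logical=[A,B,C,F,E,D,G,H]
After op 2 (rotate(+1)): offset=1, physical=[A,B,C,F,E,D,G,H], logical=[B,C,F,E,D,G,H,A]
After op 3 (rotate(-1)): offset=0, physical=[A,B,C,F,E,D,G,H], logical=[A,B,C,F,E,D,G,H]
After op 4 (replace(6, 'p')): offset=0, physical=[A,B,C,F,E,D,p,H], logical=[A,B,C,F,E,D,p,H]
After op 5 (swap(1, 6)): offset=0, physical=[A,p,C,F,E,D,B,H], logical=[A,p,C,F,E,D,B,H]
After op 6 (swap(2, 1)): offset=0, physical=[A,C,p,F,E,D,B,H], logical=[A,C,p,F,E,D,B,H]
After op 7 (rotate(-3)): offset=5, physical=[A,C,p,F,E,D,B,H], logical=[D,B,H,A,C,p,F,E]
After op 8 (replace(2, 'c')): offset=5, physical=[A,C,p,F,E,D,B,c], logical=[D,B,c,A,C,p,F,E]
After op 9 (swap(0, 5)): offset=5, physical=[A,C,D,F,E,p,B,c], logical=[p,B,c,A,C,D,F,E]
After op 10 (rotate(+1)): offset=6, physical=[A,C,D,F,E,p,B,c], logical=[B,c,A,C,D,F,E,p]

Answer: c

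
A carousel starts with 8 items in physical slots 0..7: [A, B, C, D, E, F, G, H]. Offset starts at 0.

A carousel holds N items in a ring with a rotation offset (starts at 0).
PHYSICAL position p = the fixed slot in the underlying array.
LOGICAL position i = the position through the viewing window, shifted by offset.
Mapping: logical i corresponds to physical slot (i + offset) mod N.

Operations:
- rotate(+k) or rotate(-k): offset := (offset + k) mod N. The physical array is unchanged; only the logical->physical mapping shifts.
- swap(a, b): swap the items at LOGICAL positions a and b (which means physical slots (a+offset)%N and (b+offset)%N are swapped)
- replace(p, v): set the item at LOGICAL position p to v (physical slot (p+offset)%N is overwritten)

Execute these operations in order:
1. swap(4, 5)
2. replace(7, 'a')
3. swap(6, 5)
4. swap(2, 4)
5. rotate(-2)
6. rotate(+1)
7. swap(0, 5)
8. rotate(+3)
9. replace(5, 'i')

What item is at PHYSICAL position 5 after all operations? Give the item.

Answer: G

Derivation:
After op 1 (swap(4, 5)): offset=0, physical=[A,B,C,D,F,E,G,H], logical=[A,B,C,D,F,E,G,H]
After op 2 (replace(7, 'a')): offset=0, physical=[A,B,C,D,F,E,G,a], logical=[A,B,C,D,F,E,G,a]
After op 3 (swap(6, 5)): offset=0, physical=[A,B,C,D,F,G,E,a], logical=[A,B,C,D,F,G,E,a]
After op 4 (swap(2, 4)): offset=0, physical=[A,B,F,D,C,G,E,a], logical=[A,B,F,D,C,G,E,a]
After op 5 (rotate(-2)): offset=6, physical=[A,B,F,D,C,G,E,a], logical=[E,a,A,B,F,D,C,G]
After op 6 (rotate(+1)): offset=7, physical=[A,B,F,D,C,G,E,a], logical=[a,A,B,F,D,C,G,E]
After op 7 (swap(0, 5)): offset=7, physical=[A,B,F,D,a,G,E,C], logical=[C,A,B,F,D,a,G,E]
After op 8 (rotate(+3)): offset=2, physical=[A,B,F,D,a,G,E,C], logical=[F,D,a,G,E,C,A,B]
After op 9 (replace(5, 'i')): offset=2, physical=[A,B,F,D,a,G,E,i], logical=[F,D,a,G,E,i,A,B]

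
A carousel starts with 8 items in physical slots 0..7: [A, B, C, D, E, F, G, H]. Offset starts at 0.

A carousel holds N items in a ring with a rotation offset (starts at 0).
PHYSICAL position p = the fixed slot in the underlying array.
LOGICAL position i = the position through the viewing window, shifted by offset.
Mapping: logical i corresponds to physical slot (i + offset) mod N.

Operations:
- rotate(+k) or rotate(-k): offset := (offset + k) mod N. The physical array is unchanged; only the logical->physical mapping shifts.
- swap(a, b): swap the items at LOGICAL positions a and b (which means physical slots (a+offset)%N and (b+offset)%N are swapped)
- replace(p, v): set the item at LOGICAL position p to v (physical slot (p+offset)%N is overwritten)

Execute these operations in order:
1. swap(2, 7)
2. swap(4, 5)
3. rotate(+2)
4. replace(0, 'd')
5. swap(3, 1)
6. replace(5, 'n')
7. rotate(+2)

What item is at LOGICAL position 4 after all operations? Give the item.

Answer: A

Derivation:
After op 1 (swap(2, 7)): offset=0, physical=[A,B,H,D,E,F,G,C], logical=[A,B,H,D,E,F,G,C]
After op 2 (swap(4, 5)): offset=0, physical=[A,B,H,D,F,E,G,C], logical=[A,B,H,D,F,E,G,C]
After op 3 (rotate(+2)): offset=2, physical=[A,B,H,D,F,E,G,C], logical=[H,D,F,E,G,C,A,B]
After op 4 (replace(0, 'd')): offset=2, physical=[A,B,d,D,F,E,G,C], logical=[d,D,F,E,G,C,A,B]
After op 5 (swap(3, 1)): offset=2, physical=[A,B,d,E,F,D,G,C], logical=[d,E,F,D,G,C,A,B]
After op 6 (replace(5, 'n')): offset=2, physical=[A,B,d,E,F,D,G,n], logical=[d,E,F,D,G,n,A,B]
After op 7 (rotate(+2)): offset=4, physical=[A,B,d,E,F,D,G,n], logical=[F,D,G,n,A,B,d,E]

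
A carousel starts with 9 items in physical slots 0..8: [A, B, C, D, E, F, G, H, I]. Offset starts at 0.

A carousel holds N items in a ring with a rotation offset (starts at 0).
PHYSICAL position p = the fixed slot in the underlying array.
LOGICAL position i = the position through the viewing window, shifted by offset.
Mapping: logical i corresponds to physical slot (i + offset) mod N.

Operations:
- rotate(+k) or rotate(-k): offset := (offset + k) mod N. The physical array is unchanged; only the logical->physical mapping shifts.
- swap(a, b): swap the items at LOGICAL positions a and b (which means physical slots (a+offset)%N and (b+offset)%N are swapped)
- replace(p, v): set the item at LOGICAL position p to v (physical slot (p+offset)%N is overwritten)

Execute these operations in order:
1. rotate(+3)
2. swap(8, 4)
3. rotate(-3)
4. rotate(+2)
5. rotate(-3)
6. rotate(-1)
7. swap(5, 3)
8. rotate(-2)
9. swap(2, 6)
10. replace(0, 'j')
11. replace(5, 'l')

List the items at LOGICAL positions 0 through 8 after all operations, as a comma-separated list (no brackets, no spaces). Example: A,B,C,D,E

After op 1 (rotate(+3)): offset=3, physical=[A,B,C,D,E,F,G,H,I], logical=[D,E,F,G,H,I,A,B,C]
After op 2 (swap(8, 4)): offset=3, physical=[A,B,H,D,E,F,G,C,I], logical=[D,E,F,G,C,I,A,B,H]
After op 3 (rotate(-3)): offset=0, physical=[A,B,H,D,E,F,G,C,I], logical=[A,B,H,D,E,F,G,C,I]
After op 4 (rotate(+2)): offset=2, physical=[A,B,H,D,E,F,G,C,I], logical=[H,D,E,F,G,C,I,A,B]
After op 5 (rotate(-3)): offset=8, physical=[A,B,H,D,E,F,G,C,I], logical=[I,A,B,H,D,E,F,G,C]
After op 6 (rotate(-1)): offset=7, physical=[A,B,H,D,E,F,G,C,I], logical=[C,I,A,B,H,D,E,F,G]
After op 7 (swap(5, 3)): offset=7, physical=[A,D,H,B,E,F,G,C,I], logical=[C,I,A,D,H,B,E,F,G]
After op 8 (rotate(-2)): offset=5, physical=[A,D,H,B,E,F,G,C,I], logical=[F,G,C,I,A,D,H,B,E]
After op 9 (swap(2, 6)): offset=5, physical=[A,D,C,B,E,F,G,H,I], logical=[F,G,H,I,A,D,C,B,E]
After op 10 (replace(0, 'j')): offset=5, physical=[A,D,C,B,E,j,G,H,I], logical=[j,G,H,I,A,D,C,B,E]
After op 11 (replace(5, 'l')): offset=5, physical=[A,l,C,B,E,j,G,H,I], logical=[j,G,H,I,A,l,C,B,E]

Answer: j,G,H,I,A,l,C,B,E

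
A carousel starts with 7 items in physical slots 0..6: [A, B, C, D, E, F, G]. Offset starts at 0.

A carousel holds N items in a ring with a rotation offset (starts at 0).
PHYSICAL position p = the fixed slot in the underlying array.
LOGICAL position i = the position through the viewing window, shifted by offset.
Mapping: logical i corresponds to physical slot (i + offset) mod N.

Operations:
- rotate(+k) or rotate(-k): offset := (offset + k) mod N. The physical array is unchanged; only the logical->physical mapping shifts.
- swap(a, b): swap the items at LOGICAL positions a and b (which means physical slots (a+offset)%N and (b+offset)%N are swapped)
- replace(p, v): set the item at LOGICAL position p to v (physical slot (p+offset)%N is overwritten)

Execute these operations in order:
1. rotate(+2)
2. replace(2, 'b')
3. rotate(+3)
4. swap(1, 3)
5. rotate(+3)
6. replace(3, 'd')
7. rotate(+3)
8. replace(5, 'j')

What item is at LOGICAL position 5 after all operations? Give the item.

After op 1 (rotate(+2)): offset=2, physical=[A,B,C,D,E,F,G], logical=[C,D,E,F,G,A,B]
After op 2 (replace(2, 'b')): offset=2, physical=[A,B,C,D,b,F,G], logical=[C,D,b,F,G,A,B]
After op 3 (rotate(+3)): offset=5, physical=[A,B,C,D,b,F,G], logical=[F,G,A,B,C,D,b]
After op 4 (swap(1, 3)): offset=5, physical=[A,G,C,D,b,F,B], logical=[F,B,A,G,C,D,b]
After op 5 (rotate(+3)): offset=1, physical=[A,G,C,D,b,F,B], logical=[G,C,D,b,F,B,A]
After op 6 (replace(3, 'd')): offset=1, physical=[A,G,C,D,d,F,B], logical=[G,C,D,d,F,B,A]
After op 7 (rotate(+3)): offset=4, physical=[A,G,C,D,d,F,B], logical=[d,F,B,A,G,C,D]
After op 8 (replace(5, 'j')): offset=4, physical=[A,G,j,D,d,F,B], logical=[d,F,B,A,G,j,D]

Answer: j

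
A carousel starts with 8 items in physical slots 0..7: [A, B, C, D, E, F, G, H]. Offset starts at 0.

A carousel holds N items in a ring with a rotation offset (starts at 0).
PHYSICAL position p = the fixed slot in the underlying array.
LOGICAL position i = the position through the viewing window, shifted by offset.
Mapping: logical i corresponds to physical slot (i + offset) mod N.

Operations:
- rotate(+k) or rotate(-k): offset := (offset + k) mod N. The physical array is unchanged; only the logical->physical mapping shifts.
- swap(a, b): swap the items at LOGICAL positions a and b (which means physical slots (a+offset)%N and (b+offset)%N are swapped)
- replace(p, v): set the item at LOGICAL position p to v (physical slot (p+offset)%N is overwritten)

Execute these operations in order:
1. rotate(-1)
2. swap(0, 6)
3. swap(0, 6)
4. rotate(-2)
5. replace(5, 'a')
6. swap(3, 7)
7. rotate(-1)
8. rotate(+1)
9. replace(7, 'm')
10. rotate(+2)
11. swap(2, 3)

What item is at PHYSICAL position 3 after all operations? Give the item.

After op 1 (rotate(-1)): offset=7, physical=[A,B,C,D,E,F,G,H], logical=[H,A,B,C,D,E,F,G]
After op 2 (swap(0, 6)): offset=7, physical=[A,B,C,D,E,H,G,F], logical=[F,A,B,C,D,E,H,G]
After op 3 (swap(0, 6)): offset=7, physical=[A,B,C,D,E,F,G,H], logical=[H,A,B,C,D,E,F,G]
After op 4 (rotate(-2)): offset=5, physical=[A,B,C,D,E,F,G,H], logical=[F,G,H,A,B,C,D,E]
After op 5 (replace(5, 'a')): offset=5, physical=[A,B,a,D,E,F,G,H], logical=[F,G,H,A,B,a,D,E]
After op 6 (swap(3, 7)): offset=5, physical=[E,B,a,D,A,F,G,H], logical=[F,G,H,E,B,a,D,A]
After op 7 (rotate(-1)): offset=4, physical=[E,B,a,D,A,F,G,H], logical=[A,F,G,H,E,B,a,D]
After op 8 (rotate(+1)): offset=5, physical=[E,B,a,D,A,F,G,H], logical=[F,G,H,E,B,a,D,A]
After op 9 (replace(7, 'm')): offset=5, physical=[E,B,a,D,m,F,G,H], logical=[F,G,H,E,B,a,D,m]
After op 10 (rotate(+2)): offset=7, physical=[E,B,a,D,m,F,G,H], logical=[H,E,B,a,D,m,F,G]
After op 11 (swap(2, 3)): offset=7, physical=[E,a,B,D,m,F,G,H], logical=[H,E,a,B,D,m,F,G]

Answer: D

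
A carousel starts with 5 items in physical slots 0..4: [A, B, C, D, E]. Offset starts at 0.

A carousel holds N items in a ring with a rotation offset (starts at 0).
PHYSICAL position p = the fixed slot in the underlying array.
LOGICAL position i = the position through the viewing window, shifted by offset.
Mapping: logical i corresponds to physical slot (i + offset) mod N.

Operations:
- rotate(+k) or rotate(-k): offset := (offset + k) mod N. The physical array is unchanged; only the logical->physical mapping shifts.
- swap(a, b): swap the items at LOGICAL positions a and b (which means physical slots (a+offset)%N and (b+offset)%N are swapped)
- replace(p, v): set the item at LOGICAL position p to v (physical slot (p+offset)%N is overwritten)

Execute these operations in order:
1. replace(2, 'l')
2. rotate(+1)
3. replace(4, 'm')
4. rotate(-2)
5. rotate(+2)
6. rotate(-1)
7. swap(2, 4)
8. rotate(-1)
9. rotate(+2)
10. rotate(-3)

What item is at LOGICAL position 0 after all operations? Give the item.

Answer: D

Derivation:
After op 1 (replace(2, 'l')): offset=0, physical=[A,B,l,D,E], logical=[A,B,l,D,E]
After op 2 (rotate(+1)): offset=1, physical=[A,B,l,D,E], logical=[B,l,D,E,A]
After op 3 (replace(4, 'm')): offset=1, physical=[m,B,l,D,E], logical=[B,l,D,E,m]
After op 4 (rotate(-2)): offset=4, physical=[m,B,l,D,E], logical=[E,m,B,l,D]
After op 5 (rotate(+2)): offset=1, physical=[m,B,l,D,E], logical=[B,l,D,E,m]
After op 6 (rotate(-1)): offset=0, physical=[m,B,l,D,E], logical=[m,B,l,D,E]
After op 7 (swap(2, 4)): offset=0, physical=[m,B,E,D,l], logical=[m,B,E,D,l]
After op 8 (rotate(-1)): offset=4, physical=[m,B,E,D,l], logical=[l,m,B,E,D]
After op 9 (rotate(+2)): offset=1, physical=[m,B,E,D,l], logical=[B,E,D,l,m]
After op 10 (rotate(-3)): offset=3, physical=[m,B,E,D,l], logical=[D,l,m,B,E]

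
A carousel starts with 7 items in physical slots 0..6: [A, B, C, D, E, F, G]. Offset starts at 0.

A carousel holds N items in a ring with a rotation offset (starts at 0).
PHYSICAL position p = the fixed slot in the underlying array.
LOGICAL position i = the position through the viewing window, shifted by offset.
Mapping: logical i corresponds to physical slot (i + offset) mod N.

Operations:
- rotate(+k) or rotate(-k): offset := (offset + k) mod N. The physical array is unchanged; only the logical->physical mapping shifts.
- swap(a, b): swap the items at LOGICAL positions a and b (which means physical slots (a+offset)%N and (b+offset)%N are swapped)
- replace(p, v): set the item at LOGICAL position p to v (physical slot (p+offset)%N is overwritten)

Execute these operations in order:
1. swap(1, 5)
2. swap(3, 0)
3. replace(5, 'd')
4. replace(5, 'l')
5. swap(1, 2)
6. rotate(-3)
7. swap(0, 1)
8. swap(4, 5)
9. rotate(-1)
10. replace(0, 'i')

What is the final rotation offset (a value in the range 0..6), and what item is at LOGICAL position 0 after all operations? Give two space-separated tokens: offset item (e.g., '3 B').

Answer: 3 i

Derivation:
After op 1 (swap(1, 5)): offset=0, physical=[A,F,C,D,E,B,G], logical=[A,F,C,D,E,B,G]
After op 2 (swap(3, 0)): offset=0, physical=[D,F,C,A,E,B,G], logical=[D,F,C,A,E,B,G]
After op 3 (replace(5, 'd')): offset=0, physical=[D,F,C,A,E,d,G], logical=[D,F,C,A,E,d,G]
After op 4 (replace(5, 'l')): offset=0, physical=[D,F,C,A,E,l,G], logical=[D,F,C,A,E,l,G]
After op 5 (swap(1, 2)): offset=0, physical=[D,C,F,A,E,l,G], logical=[D,C,F,A,E,l,G]
After op 6 (rotate(-3)): offset=4, physical=[D,C,F,A,E,l,G], logical=[E,l,G,D,C,F,A]
After op 7 (swap(0, 1)): offset=4, physical=[D,C,F,A,l,E,G], logical=[l,E,G,D,C,F,A]
After op 8 (swap(4, 5)): offset=4, physical=[D,F,C,A,l,E,G], logical=[l,E,G,D,F,C,A]
After op 9 (rotate(-1)): offset=3, physical=[D,F,C,A,l,E,G], logical=[A,l,E,G,D,F,C]
After op 10 (replace(0, 'i')): offset=3, physical=[D,F,C,i,l,E,G], logical=[i,l,E,G,D,F,C]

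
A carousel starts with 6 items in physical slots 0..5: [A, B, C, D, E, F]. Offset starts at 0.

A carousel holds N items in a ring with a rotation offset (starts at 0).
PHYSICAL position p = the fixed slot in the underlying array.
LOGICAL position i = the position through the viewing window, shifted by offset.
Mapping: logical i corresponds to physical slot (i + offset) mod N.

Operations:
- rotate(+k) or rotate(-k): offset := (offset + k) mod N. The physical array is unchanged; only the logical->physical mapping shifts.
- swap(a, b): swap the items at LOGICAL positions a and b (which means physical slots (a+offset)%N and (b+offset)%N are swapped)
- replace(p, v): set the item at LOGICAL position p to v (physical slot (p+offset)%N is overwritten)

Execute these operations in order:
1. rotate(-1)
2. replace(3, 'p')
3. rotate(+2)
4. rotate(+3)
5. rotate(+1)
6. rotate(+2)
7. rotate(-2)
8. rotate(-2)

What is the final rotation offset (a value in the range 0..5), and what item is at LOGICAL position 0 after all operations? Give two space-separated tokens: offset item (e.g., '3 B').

Answer: 3 D

Derivation:
After op 1 (rotate(-1)): offset=5, physical=[A,B,C,D,E,F], logical=[F,A,B,C,D,E]
After op 2 (replace(3, 'p')): offset=5, physical=[A,B,p,D,E,F], logical=[F,A,B,p,D,E]
After op 3 (rotate(+2)): offset=1, physical=[A,B,p,D,E,F], logical=[B,p,D,E,F,A]
After op 4 (rotate(+3)): offset=4, physical=[A,B,p,D,E,F], logical=[E,F,A,B,p,D]
After op 5 (rotate(+1)): offset=5, physical=[A,B,p,D,E,F], logical=[F,A,B,p,D,E]
After op 6 (rotate(+2)): offset=1, physical=[A,B,p,D,E,F], logical=[B,p,D,E,F,A]
After op 7 (rotate(-2)): offset=5, physical=[A,B,p,D,E,F], logical=[F,A,B,p,D,E]
After op 8 (rotate(-2)): offset=3, physical=[A,B,p,D,E,F], logical=[D,E,F,A,B,p]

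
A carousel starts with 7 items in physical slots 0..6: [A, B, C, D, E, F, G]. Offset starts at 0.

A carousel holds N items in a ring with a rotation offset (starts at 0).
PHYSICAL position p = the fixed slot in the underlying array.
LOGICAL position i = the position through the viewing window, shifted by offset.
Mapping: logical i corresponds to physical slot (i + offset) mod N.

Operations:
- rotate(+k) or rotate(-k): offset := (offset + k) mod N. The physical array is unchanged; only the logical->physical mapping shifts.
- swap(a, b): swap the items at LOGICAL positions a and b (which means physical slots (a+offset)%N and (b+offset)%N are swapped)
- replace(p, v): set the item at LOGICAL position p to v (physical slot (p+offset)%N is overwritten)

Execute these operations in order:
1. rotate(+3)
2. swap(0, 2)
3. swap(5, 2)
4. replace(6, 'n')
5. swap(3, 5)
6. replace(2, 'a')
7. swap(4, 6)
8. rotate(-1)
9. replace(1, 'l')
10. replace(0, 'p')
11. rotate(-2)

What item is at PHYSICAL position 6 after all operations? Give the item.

Answer: D

Derivation:
After op 1 (rotate(+3)): offset=3, physical=[A,B,C,D,E,F,G], logical=[D,E,F,G,A,B,C]
After op 2 (swap(0, 2)): offset=3, physical=[A,B,C,F,E,D,G], logical=[F,E,D,G,A,B,C]
After op 3 (swap(5, 2)): offset=3, physical=[A,D,C,F,E,B,G], logical=[F,E,B,G,A,D,C]
After op 4 (replace(6, 'n')): offset=3, physical=[A,D,n,F,E,B,G], logical=[F,E,B,G,A,D,n]
After op 5 (swap(3, 5)): offset=3, physical=[A,G,n,F,E,B,D], logical=[F,E,B,D,A,G,n]
After op 6 (replace(2, 'a')): offset=3, physical=[A,G,n,F,E,a,D], logical=[F,E,a,D,A,G,n]
After op 7 (swap(4, 6)): offset=3, physical=[n,G,A,F,E,a,D], logical=[F,E,a,D,n,G,A]
After op 8 (rotate(-1)): offset=2, physical=[n,G,A,F,E,a,D], logical=[A,F,E,a,D,n,G]
After op 9 (replace(1, 'l')): offset=2, physical=[n,G,A,l,E,a,D], logical=[A,l,E,a,D,n,G]
After op 10 (replace(0, 'p')): offset=2, physical=[n,G,p,l,E,a,D], logical=[p,l,E,a,D,n,G]
After op 11 (rotate(-2)): offset=0, physical=[n,G,p,l,E,a,D], logical=[n,G,p,l,E,a,D]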